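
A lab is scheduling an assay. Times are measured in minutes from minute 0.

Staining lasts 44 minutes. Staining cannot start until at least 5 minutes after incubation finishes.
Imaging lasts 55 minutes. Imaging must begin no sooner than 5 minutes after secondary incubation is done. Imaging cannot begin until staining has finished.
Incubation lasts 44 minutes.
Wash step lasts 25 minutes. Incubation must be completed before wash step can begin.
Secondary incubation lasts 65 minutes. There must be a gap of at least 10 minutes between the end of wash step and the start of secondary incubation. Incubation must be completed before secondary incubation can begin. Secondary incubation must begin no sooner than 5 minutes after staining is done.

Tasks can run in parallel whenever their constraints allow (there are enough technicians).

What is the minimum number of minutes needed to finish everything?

223

Incubation can start immediately at minute 0; it finishes at minute 44.
Staining cannot begin until incubation (finishes minute 44, plus 5-minute gap → minute 49). It runs from minute 49 to 49 + 44 = minute 93.
Wash step cannot begin until incubation (finishes minute 44). It runs from minute 44 to 44 + 25 = minute 69.
Secondary incubation cannot start until wash step (finishes minute 69, plus 10-minute gap → minute 79); incubation (finishes minute 44); staining (finishes minute 93, plus 5-minute gap → minute 98). The controlling bound is minute 98, so secondary incubation finishes at 98 + 65 = minute 163.
For imaging: secondary incubation (finishes minute 163, plus 5-minute gap → minute 168); staining (finishes minute 93). Taking the maximum gives a start of minute 168, and it finishes at 168 + 55 = minute 223.
All tasks are finished once the last one completes. Finish times: Incubation at 44, Wash step at 69, Staining at 93, Secondary incubation at 163, Imaging at 223. The latest is minute 223.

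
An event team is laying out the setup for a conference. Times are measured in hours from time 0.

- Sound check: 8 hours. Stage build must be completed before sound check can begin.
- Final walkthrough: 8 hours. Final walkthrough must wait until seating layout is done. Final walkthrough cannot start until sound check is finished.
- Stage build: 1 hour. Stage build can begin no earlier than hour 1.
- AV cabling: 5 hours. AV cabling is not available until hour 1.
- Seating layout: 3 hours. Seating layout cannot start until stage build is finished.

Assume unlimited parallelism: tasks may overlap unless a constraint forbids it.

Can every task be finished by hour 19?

After its own release at hour 1, AV cabling can start at hour 1 and finishes at hour 6.
Stage build cannot begin until its own release at hour 1. It runs from hour 1 to 1 + 1 = hour 2.
After stage build (finishes hour 2), sound check can start at hour 2 and finishes at hour 10.
Seating layout cannot begin until stage build (finishes hour 2). It runs from hour 2 to 2 + 3 = hour 5.
Final walkthrough cannot start until seating layout (finishes hour 5); sound check (finishes hour 10). The controlling bound is hour 10, so final walkthrough finishes at 10 + 8 = hour 18.
Every task is finished by hour 18, which is no later than the deadline of 19, so the schedule is feasible.

Yes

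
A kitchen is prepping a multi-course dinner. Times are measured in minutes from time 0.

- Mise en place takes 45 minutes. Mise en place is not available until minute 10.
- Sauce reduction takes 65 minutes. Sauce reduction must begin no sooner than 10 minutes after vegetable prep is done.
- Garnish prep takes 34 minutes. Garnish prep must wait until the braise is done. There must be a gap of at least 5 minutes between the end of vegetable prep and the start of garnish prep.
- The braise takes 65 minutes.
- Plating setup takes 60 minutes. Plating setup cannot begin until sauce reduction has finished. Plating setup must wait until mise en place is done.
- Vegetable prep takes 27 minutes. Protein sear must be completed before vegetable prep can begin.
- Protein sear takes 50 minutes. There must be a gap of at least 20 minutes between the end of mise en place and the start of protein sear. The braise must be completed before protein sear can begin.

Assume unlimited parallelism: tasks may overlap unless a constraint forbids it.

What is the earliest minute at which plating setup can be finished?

287

Nothing blocks the braise, so it runs from minute 0 to minute 65.
Mise en place waits on its own release at minute 10, so it starts at minute 10 and finishes at 10 + 45 = minute 55.
Protein sear needs all of mise en place (finishes minute 55, plus 20-minute gap → minute 75); the braise (finishes minute 65). That puts its earliest start at minute 75; it finishes at 75 + 50 = minute 125.
Vegetable prep waits on protein sear (finishes minute 125), so it starts at minute 125 and finishes at 125 + 27 = minute 152.
Sauce reduction waits on vegetable prep (finishes minute 152, plus 10-minute gap → minute 162), so it starts at minute 162 and finishes at 162 + 65 = minute 227.
Plating setup has to wait for sauce reduction (finishes minute 227); mise en place (finishes minute 55). The latest of these is minute 227, so plating setup runs minute 227 to 227 + 60 = minute 287.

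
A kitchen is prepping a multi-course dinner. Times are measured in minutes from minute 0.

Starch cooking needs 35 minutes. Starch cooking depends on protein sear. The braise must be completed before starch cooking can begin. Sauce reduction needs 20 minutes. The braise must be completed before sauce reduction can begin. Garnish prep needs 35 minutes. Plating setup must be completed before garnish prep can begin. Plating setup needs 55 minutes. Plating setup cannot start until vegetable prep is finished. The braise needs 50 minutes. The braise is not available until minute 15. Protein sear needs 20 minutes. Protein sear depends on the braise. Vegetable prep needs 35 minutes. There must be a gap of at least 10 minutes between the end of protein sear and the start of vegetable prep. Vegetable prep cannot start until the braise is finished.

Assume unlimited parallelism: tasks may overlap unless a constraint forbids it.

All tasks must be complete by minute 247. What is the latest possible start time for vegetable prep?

Garnish prep must finish by minute 247; it takes 35 minutes, so it must start by 247 − 35 = minute 212.
Plating setup must finish before garnish prep (must start by minute 212). With a 55-minute duration, plating setup must start by 212 − 55 = minute 157.
Vegetable prep feeds into plating setup (must start by minute 157); so vegetable prep must finish by minute 157 and therefore start by minute 122.

122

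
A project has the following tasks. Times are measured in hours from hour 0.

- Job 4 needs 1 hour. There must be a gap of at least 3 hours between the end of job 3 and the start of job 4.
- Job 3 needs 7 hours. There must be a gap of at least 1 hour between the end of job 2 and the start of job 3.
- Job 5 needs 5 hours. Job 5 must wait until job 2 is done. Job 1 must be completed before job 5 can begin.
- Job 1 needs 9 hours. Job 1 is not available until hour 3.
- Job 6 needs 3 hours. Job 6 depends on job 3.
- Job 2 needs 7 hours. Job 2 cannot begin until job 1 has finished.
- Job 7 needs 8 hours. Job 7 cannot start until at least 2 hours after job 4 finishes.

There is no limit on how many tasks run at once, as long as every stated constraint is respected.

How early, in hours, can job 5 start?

19

Job 1 waits on its own release at hour 3, so it starts at hour 3 and finishes at 3 + 9 = hour 12.
Job 2 cannot begin until job 1 (finishes hour 12). It runs from hour 12 to 12 + 7 = hour 19.
Job 5 waits on job 2 (finishes hour 19); job 1 (finishes hour 12). The latest of these is hour 19, which is the earliest job 5 can start.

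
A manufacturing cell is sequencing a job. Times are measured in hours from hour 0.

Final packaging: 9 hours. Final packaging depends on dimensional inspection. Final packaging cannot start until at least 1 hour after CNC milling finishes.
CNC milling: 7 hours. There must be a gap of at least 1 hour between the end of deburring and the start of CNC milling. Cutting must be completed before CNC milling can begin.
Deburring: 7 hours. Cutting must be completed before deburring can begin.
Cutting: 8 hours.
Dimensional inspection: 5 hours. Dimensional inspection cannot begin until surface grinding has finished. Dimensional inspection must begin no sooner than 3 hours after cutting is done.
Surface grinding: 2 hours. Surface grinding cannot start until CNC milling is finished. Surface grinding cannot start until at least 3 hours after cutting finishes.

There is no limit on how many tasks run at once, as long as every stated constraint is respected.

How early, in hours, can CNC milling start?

Cutting has no prerequisites, so it starts at hour 0 and finishes at hour 8.
Deburring waits on cutting (finishes hour 8), so it starts at hour 8 and finishes at 8 + 7 = hour 15.
CNC milling waits on deburring (finishes hour 15, plus 1-hour gap → hour 16); cutting (finishes hour 8). The latest of these is hour 16, which is the earliest CNC milling can start.

16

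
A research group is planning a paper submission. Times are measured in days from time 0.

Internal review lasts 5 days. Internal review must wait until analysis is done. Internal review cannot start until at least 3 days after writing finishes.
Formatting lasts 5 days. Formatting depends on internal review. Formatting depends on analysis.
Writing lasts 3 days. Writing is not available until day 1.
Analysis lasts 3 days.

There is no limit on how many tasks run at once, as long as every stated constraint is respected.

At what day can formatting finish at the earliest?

After its own release at day 1, writing can start at day 1 and finishes at day 4.
Analysis has no prerequisites, so it starts at day 0 and finishes at day 3.
Internal review has to wait for analysis (finishes day 3); writing (finishes day 4, plus 3-day gap → day 7). The latest of these is day 7, so internal review runs day 7 to 7 + 5 = day 12.
Formatting cannot start until internal review (finishes day 12); analysis (finishes day 3). The controlling bound is day 12, so formatting finishes at 12 + 5 = day 17.

17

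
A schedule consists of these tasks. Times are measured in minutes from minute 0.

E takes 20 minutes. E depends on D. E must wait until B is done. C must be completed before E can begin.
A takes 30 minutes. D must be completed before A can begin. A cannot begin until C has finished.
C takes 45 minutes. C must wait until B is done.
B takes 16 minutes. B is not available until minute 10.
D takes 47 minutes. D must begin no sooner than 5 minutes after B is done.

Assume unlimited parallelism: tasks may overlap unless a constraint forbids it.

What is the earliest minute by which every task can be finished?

108

After its own release at minute 10, B can start at minute 10 and finishes at minute 26.
D waits on B (finishes minute 26, plus 5-minute gap → minute 31), so it starts at minute 31 and finishes at 31 + 47 = minute 78.
C waits on B (finishes minute 26), so it starts at minute 26 and finishes at 26 + 45 = minute 71.
E has to wait for D (finishes minute 78); B (finishes minute 26); C (finishes minute 71). The latest of these is minute 78, so E runs minute 78 to 78 + 20 = minute 98.
For A: D (finishes minute 78); C (finishes minute 71). Taking the maximum gives a start of minute 78, and it finishes at 78 + 30 = minute 108.
All tasks are finished once the last one completes. Finish times: A at 108, B at 26, C at 71, D at 78, E at 98. The latest is minute 108.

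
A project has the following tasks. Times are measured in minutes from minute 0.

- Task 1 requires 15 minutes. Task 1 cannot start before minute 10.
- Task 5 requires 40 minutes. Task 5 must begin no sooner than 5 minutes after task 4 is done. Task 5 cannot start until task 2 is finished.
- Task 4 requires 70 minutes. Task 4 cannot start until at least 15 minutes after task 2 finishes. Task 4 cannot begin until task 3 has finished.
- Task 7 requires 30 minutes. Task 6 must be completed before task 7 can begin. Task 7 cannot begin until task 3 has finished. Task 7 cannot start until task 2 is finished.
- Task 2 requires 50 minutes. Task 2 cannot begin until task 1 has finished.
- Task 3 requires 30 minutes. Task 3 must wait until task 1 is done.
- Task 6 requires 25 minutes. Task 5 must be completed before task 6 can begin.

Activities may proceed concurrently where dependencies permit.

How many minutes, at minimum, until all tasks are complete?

Task 1 waits on its own release at minute 10, so it starts at minute 10 and finishes at 10 + 15 = minute 25.
After task 1 (finishes minute 25), task 3 can start at minute 25 and finishes at minute 55.
Task 2 waits on task 1 (finishes minute 25), so it starts at minute 25 and finishes at 25 + 50 = minute 75.
Task 4 needs all of task 2 (finishes minute 75, plus 15-minute gap → minute 90); task 3 (finishes minute 55). That puts its earliest start at minute 90; it finishes at 90 + 70 = minute 160.
For task 5: task 4 (finishes minute 160, plus 5-minute gap → minute 165); task 2 (finishes minute 75). Taking the maximum gives a start of minute 165, and it finishes at 165 + 40 = minute 205.
Task 6 waits on task 5 (finishes minute 205), so it starts at minute 205 and finishes at 205 + 25 = minute 230.
Task 7 cannot start until task 6 (finishes minute 230); task 3 (finishes minute 55); task 2 (finishes minute 75). The controlling bound is minute 230, so task 7 finishes at 230 + 30 = minute 260.
All tasks are finished once the last one completes. Finish times: Task 1 at 25, Task 2 at 75, Task 3 at 55, Task 4 at 160, Task 5 at 205, Task 6 at 230, Task 7 at 260. The latest is minute 260.

260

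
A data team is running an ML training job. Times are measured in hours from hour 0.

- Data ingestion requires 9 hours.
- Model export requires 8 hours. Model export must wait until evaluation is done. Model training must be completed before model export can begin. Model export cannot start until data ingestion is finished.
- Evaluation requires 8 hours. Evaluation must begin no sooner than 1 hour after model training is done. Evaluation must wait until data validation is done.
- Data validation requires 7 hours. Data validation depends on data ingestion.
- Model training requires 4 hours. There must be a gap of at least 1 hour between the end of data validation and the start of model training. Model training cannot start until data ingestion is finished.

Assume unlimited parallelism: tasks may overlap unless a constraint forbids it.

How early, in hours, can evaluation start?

Data ingestion can start immediately at hour 0; it finishes at hour 9.
Data validation waits on data ingestion (finishes hour 9), so it starts at hour 9 and finishes at 9 + 7 = hour 16.
Model training has to wait for data validation (finishes hour 16, plus 1-hour gap → hour 17); data ingestion (finishes hour 9). The latest of these is hour 17, so model training runs hour 17 to 17 + 4 = hour 21.
Evaluation waits on model training (finishes hour 21, plus 1-hour gap → hour 22); data validation (finishes hour 16). The latest of these is hour 22, which is the earliest evaluation can start.

22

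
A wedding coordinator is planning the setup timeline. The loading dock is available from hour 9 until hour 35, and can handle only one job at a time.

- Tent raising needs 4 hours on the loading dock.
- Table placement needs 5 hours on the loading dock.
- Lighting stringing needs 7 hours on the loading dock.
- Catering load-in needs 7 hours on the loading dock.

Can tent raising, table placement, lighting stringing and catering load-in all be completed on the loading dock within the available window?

The loading dock window is 35 − 9 = 26 hours.
Running back to back, the jobs need 4 + 5 + 7 + 7 = 23 hours on the loading dock.
Since 23 ≤ 26, they fit within the window.

Yes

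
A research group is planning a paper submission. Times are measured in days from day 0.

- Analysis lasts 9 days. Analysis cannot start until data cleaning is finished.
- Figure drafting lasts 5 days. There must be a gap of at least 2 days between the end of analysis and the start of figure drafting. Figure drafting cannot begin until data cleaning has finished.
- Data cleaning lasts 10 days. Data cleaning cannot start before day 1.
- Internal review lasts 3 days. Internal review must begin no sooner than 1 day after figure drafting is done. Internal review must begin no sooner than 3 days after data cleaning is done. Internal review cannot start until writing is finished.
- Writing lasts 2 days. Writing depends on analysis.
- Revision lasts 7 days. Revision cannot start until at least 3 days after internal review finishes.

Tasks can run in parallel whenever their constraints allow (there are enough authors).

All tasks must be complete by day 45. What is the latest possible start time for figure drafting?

Nothing follows revision; the deadline of day 45 is its only limit. It must start by 45 − 7 = day 38.
Internal review has to be done before revision (must start by day 38, minus 3-day gap → day 35). That means finishing by day 35, i.e. starting by 35 − 3 = day 32.
Figure drafting has to be done before internal review (must start by day 32, minus 1-day gap → day 31). That means finishing by day 31, i.e. starting by 31 − 5 = day 26.

26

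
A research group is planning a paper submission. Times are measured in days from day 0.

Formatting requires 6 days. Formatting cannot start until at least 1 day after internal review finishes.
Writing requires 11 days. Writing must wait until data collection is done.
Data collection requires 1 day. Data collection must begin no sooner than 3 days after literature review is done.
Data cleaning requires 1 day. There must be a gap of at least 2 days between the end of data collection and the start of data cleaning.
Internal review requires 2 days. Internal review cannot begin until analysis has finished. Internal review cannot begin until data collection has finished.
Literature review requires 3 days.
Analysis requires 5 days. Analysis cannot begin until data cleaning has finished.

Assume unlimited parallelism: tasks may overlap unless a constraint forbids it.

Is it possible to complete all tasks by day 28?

Nothing blocks literature review, so it runs from day 0 to day 3.
Data collection cannot begin until literature review (finishes day 3, plus 3-day gap → day 6). It runs from day 6 to 6 + 1 = day 7.
Writing waits on data collection (finishes day 7), so it starts at day 7 and finishes at 7 + 11 = day 18.
Data cleaning waits on data collection (finishes day 7, plus 2-day gap → day 9), so it starts at day 9 and finishes at 9 + 1 = day 10.
Analysis cannot begin until data cleaning (finishes day 10). It runs from day 10 to 10 + 5 = day 15.
Internal review has to wait for analysis (finishes day 15); data collection (finishes day 7). The latest of these is day 15, so internal review runs day 15 to 15 + 2 = day 17.
Formatting cannot begin until internal review (finishes day 17, plus 1-day gap → day 18). It runs from day 18 to 18 + 6 = day 24.
Every task is finished by day 24, which is no later than the deadline of 28, so the schedule is feasible.

Yes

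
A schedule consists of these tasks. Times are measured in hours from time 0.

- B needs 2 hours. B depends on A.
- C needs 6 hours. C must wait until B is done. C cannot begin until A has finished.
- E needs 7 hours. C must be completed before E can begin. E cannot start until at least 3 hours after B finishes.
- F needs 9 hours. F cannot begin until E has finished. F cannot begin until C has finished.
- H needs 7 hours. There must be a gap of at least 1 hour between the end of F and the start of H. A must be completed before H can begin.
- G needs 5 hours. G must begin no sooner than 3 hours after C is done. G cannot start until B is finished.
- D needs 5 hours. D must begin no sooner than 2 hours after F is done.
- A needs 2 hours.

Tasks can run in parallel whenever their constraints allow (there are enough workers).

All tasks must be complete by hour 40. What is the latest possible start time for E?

D has no dependents, so it just needs to finish by hour 40. Starting by 40 − 5 = hour 35 achieves that.
H has no dependents, so it just needs to finish by hour 40. Starting by 40 − 7 = hour 33 achieves that.
For F: D (must start by hour 35, minus 2-hour gap → hour 33); H (must start by hour 33, minus 1-hour gap → hour 32). The most restrictive is hour 32; with a 9-hour duration, F must start by hour 23.
E feeds into F (must start by hour 23); so E must finish by hour 23 and therefore start by hour 16.

16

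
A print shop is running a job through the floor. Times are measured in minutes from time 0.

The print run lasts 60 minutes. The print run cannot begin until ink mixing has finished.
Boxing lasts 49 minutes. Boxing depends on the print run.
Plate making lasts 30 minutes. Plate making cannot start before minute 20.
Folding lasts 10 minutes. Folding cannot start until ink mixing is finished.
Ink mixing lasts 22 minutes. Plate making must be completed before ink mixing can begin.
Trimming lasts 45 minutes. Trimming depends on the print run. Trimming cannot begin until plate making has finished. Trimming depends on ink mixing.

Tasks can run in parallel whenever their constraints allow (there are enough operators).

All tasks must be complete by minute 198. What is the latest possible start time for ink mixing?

67

To finish by minute 198, trimming (duration 45) must start no later than minute 153.
Boxing has no dependents, so it just needs to finish by minute 198. Starting by 198 − 49 = minute 149 achieves that.
The print run feeds trimming (must start by minute 153); boxing (must start by minute 149). Taking the minimum, the print run must finish by minute 149 and start by 149 − 60 = minute 89.
Nothing follows folding; the deadline of minute 198 is its only limit. It must start by 198 − 10 = minute 188.
Ink mixing has several dependents: the print run (must start by minute 89); trimming (must start by minute 153); folding (must start by minute 188). The earliest of those limits is minute 89, so ink mixing must start by 89 − 22 = minute 67.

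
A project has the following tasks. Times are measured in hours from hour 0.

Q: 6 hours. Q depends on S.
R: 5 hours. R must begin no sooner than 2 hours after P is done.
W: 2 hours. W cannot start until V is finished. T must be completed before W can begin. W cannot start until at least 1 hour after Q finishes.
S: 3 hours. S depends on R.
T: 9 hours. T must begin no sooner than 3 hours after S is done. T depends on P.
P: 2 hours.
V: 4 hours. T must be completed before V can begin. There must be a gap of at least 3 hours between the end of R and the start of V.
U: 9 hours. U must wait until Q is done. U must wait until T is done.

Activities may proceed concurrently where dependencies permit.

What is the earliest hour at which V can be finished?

28

P can start immediately at hour 0; it finishes at hour 2.
R waits on P (finishes hour 2, plus 2-hour gap → hour 4), so it starts at hour 4 and finishes at 4 + 5 = hour 9.
S waits on R (finishes hour 9), so it starts at hour 9 and finishes at 9 + 3 = hour 12.
T cannot start until S (finishes hour 12, plus 3-hour gap → hour 15); P (finishes hour 2). The controlling bound is hour 15, so T finishes at 15 + 9 = hour 24.
V cannot start until T (finishes hour 24); R (finishes hour 9, plus 3-hour gap → hour 12). The controlling bound is hour 24, so V finishes at 24 + 4 = hour 28.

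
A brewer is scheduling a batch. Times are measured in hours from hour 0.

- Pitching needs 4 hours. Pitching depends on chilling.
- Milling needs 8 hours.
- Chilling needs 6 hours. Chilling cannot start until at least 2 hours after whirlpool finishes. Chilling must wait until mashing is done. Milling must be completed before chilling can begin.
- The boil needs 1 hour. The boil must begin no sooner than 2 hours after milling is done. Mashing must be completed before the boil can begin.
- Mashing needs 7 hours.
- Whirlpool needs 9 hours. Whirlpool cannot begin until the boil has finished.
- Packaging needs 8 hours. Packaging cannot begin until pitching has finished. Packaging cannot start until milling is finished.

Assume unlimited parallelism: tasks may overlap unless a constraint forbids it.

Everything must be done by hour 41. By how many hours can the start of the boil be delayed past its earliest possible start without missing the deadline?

Nothing blocks mashing, so it runs from hour 0 to hour 7.
Nothing blocks milling, so it runs from hour 0 to hour 8.
The boil cannot start until milling (finishes hour 8, plus 2-hour gap → hour 10); mashing (finishes hour 7). The controlling bound is hour 10, so the boil finishes at 10 + 1 = hour 11.

Working backward from the deadline:
Packaging has no dependents, so it just needs to finish by hour 41. Starting by 41 − 8 = hour 33 achieves that.
Since packaging (must start by hour 33) depends on it, pitching must finish by hour 33. Backing off its 4-hour duration gives a latest start of hour 29.
Chilling feeds into pitching (must start by hour 29); so chilling must finish by hour 29 and therefore start by hour 23.
Whirlpool must finish before chilling (must start by hour 23, minus 2-hour gap → hour 21). With a 9-hour duration, whirlpool must start by 21 − 9 = hour 12.
The boil feeds into whirlpool (must start by hour 12); so the boil must finish by hour 12 and therefore start by hour 11.
So the boil can start as early as hour 10 and as late as hour 11, giving 11 − 10 = 1 hour of slack.

1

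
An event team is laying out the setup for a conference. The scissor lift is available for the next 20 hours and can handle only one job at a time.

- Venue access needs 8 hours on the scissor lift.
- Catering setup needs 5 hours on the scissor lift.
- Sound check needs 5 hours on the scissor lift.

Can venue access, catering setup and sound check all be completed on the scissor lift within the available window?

Yes

Running back to back, the jobs need 8 + 5 + 5 = 18 hours on the scissor lift.
Since 18 ≤ 20, they fit within the window.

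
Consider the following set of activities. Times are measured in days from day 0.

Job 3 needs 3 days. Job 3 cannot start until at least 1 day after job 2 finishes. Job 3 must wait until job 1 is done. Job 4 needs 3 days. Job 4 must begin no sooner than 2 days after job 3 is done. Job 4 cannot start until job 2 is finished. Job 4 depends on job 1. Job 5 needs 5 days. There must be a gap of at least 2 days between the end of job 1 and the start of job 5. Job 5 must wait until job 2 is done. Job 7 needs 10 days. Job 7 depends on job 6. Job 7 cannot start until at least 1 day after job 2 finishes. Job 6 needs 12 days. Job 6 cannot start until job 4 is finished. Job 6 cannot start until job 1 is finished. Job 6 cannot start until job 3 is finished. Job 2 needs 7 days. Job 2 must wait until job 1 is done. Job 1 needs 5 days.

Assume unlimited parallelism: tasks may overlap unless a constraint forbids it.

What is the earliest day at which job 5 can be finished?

17

Job 1 can start immediately at day 0; it finishes at day 5.
Job 2 cannot begin until job 1 (finishes day 5). It runs from day 5 to 5 + 7 = day 12.
Job 5 needs all of job 1 (finishes day 5, plus 2-day gap → day 7); job 2 (finishes day 12). That puts its earliest start at day 12; it finishes at 12 + 5 = day 17.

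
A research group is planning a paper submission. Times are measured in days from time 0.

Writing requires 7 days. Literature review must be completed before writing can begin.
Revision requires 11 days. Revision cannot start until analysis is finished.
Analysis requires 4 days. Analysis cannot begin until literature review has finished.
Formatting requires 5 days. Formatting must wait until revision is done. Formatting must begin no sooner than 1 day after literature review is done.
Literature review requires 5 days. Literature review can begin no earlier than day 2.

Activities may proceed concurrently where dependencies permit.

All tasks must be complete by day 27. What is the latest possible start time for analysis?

7

To finish by day 27, formatting (duration 5) must start no later than day 22.
Revision feeds into formatting (must start by day 22); so revision must finish by day 22 and therefore start by day 11.
Analysis feeds into revision (must start by day 11); so analysis must finish by day 11 and therefore start by day 7.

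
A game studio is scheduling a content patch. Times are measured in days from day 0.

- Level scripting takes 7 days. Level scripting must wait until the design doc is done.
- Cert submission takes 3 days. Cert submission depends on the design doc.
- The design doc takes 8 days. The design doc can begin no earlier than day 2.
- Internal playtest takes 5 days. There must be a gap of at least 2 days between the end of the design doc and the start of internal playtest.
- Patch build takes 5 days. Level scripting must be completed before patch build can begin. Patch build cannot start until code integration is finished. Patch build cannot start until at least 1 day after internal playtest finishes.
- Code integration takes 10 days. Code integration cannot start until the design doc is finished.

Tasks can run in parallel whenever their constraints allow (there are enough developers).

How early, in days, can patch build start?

After its own release at day 2, the design doc can start at day 2 and finishes at day 10.
Internal playtest cannot begin until the design doc (finishes day 10, plus 2-day gap → day 12). It runs from day 12 to 12 + 5 = day 17.
After the design doc (finishes day 10), code integration can start at day 10 and finishes at day 20.
After the design doc (finishes day 10), level scripting can start at day 10 and finishes at day 17.
Patch build waits on level scripting (finishes day 17); code integration (finishes day 20); internal playtest (finishes day 17, plus 1-day gap → day 18). The latest of these is day 20, which is the earliest patch build can start.

20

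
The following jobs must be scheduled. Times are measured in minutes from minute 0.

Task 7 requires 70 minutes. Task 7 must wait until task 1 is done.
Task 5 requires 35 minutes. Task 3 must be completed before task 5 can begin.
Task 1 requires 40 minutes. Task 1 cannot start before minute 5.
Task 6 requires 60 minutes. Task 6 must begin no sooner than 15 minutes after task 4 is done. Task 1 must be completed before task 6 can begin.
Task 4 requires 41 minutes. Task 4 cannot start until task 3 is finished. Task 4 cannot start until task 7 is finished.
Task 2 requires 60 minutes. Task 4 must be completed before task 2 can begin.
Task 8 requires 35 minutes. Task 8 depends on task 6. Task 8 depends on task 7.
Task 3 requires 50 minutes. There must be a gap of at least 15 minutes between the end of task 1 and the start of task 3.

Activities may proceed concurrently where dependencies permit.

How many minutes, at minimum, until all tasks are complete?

266

After its own release at minute 5, task 1 can start at minute 5 and finishes at minute 45.
After task 1 (finishes minute 45), task 7 can start at minute 45 and finishes at minute 115.
Task 3 cannot begin until task 1 (finishes minute 45, plus 15-minute gap → minute 60). It runs from minute 60 to 60 + 50 = minute 110.
After task 3 (finishes minute 110), task 5 can start at minute 110 and finishes at minute 145.
Task 4 cannot start until task 3 (finishes minute 110); task 7 (finishes minute 115). The controlling bound is minute 115, so task 4 finishes at 115 + 41 = minute 156.
Task 6 has to wait for task 4 (finishes minute 156, plus 15-minute gap → minute 171); task 1 (finishes minute 45). The latest of these is minute 171, so task 6 runs minute 171 to 171 + 60 = minute 231.
Task 8 has to wait for task 6 (finishes minute 231); task 7 (finishes minute 115). The latest of these is minute 231, so task 8 runs minute 231 to 231 + 35 = minute 266.
Task 2 waits on task 4 (finishes minute 156), so it starts at minute 156 and finishes at 156 + 60 = minute 216.
All tasks are finished once the last one completes. Finish times: Task 1 at 45, Task 2 at 216, Task 3 at 110, Task 4 at 156, Task 5 at 145, Task 6 at 231, Task 7 at 115, Task 8 at 266. The latest is minute 266.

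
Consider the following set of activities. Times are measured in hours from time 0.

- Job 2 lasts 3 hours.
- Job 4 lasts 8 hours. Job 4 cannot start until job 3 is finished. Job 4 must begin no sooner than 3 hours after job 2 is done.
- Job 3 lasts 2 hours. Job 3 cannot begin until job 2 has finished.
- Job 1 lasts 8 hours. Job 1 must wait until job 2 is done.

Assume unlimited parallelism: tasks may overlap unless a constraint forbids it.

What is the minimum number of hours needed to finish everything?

Nothing blocks job 2, so it runs from hour 0 to hour 3.
Job 3 cannot begin until job 2 (finishes hour 3). It runs from hour 3 to 3 + 2 = hour 5.
Job 4 needs all of job 3 (finishes hour 5); job 2 (finishes hour 3, plus 3-hour gap → hour 6). That puts its earliest start at hour 6; it finishes at 6 + 8 = hour 14.
Job 1 cannot begin until job 2 (finishes hour 3). It runs from hour 3 to 3 + 8 = hour 11.
All tasks are finished once the last one completes. Finish times: Job 1 at 11, Job 2 at 3, Job 3 at 5, Job 4 at 14. The latest is hour 14.

14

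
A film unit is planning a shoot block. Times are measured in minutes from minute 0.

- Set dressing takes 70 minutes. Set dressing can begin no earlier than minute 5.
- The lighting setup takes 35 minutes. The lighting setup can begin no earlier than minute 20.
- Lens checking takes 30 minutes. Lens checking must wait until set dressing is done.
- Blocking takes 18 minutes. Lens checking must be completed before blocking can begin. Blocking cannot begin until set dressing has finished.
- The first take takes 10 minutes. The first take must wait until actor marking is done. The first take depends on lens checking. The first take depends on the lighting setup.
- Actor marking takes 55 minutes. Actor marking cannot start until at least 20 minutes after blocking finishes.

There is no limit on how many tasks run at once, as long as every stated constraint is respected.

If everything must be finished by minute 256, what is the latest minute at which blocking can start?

153

Nothing follows the first take; the deadline of minute 256 is its only limit. It must start by 256 − 10 = minute 246.
Actor marking must finish before the first take (must start by minute 246). With a 55-minute duration, actor marking must start by 246 − 55 = minute 191.
Blocking has to be done before actor marking (must start by minute 191, minus 20-minute gap → minute 171). That means finishing by minute 171, i.e. starting by 171 − 18 = minute 153.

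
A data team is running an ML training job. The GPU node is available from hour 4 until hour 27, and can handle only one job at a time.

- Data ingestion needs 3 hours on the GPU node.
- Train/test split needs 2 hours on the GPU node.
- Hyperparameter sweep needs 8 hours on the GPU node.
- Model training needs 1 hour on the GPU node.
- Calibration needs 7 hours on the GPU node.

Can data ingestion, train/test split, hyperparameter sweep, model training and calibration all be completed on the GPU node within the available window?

Yes

The GPU node window is 27 − 4 = 23 hours.
Running back to back, the jobs need 3 + 2 + 8 + 1 + 7 = 21 hours on the GPU node.
Since 21 ≤ 23, they fit within the window.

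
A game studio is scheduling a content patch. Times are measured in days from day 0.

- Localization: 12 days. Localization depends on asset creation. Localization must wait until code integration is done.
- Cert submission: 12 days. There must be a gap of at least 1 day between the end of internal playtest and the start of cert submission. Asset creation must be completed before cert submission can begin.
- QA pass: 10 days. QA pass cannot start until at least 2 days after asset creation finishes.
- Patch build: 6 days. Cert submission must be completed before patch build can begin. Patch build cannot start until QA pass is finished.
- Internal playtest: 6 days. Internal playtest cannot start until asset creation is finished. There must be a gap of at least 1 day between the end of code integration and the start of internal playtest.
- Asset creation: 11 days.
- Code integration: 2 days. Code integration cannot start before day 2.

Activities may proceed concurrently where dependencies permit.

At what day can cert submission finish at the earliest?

Code integration cannot begin until its own release at day 2. It runs from day 2 to 2 + 2 = day 4.
Asset creation can start immediately at day 0; it finishes at day 11.
For internal playtest: asset creation (finishes day 11); code integration (finishes day 4, plus 1-day gap → day 5). Taking the maximum gives a start of day 11, and it finishes at 11 + 6 = day 17.
Cert submission needs all of internal playtest (finishes day 17, plus 1-day gap → day 18); asset creation (finishes day 11). That puts its earliest start at day 18; it finishes at 18 + 12 = day 30.

30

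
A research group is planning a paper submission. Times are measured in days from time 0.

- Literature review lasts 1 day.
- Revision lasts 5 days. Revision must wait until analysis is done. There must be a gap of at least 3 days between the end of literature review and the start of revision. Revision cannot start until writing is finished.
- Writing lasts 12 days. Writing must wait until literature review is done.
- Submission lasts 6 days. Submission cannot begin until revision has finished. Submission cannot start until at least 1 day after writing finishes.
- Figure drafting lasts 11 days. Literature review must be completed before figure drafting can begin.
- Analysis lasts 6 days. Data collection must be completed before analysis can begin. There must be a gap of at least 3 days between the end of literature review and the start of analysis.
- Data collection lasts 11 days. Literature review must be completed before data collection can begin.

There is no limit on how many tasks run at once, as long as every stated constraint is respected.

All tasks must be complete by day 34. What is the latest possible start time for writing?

11

Nothing follows submission; the deadline of day 34 is its only limit. It must start by 34 − 6 = day 28.
Revision feeds into submission (must start by day 28); so revision must finish by day 28 and therefore start by day 23.
For writing: revision (must start by day 23); submission (must start by day 28, minus 1-day gap → day 27). The most restrictive is day 23; with a 12-day duration, writing must start by day 11.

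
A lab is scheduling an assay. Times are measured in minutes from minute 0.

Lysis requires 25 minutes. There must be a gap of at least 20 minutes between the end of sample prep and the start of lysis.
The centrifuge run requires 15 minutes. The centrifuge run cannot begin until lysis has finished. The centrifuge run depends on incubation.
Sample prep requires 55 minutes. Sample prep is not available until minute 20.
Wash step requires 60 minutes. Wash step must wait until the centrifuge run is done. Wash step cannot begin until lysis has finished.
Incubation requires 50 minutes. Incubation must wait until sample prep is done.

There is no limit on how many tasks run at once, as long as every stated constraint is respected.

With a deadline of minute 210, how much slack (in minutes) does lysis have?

15

Sample prep waits on its own release at minute 20, so it starts at minute 20 and finishes at 20 + 55 = minute 75.
Lysis cannot begin until sample prep (finishes minute 75, plus 20-minute gap → minute 95). It runs from minute 95 to 95 + 25 = minute 120.

Working backward from the deadline:
Nothing follows wash step; the deadline of minute 210 is its only limit. It must start by 210 − 60 = minute 150.
The centrifuge run has to be done before wash step (must start by minute 150). That means finishing by minute 150, i.e. starting by 150 − 15 = minute 135.
Lysis feeds the centrifuge run (must start by minute 135); wash step (must start by minute 150). Taking the minimum, lysis must finish by minute 135 and start by 135 − 25 = minute 110.
So lysis can start as early as minute 95 and as late as minute 110, giving 110 − 95 = 15 minutes of slack.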